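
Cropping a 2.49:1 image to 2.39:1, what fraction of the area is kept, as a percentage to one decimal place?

The height stays; only width is cut (since 2.39:1 is narrower than 2.49:1).
(2.390)/(2.490) ≈ 0.960 of the area survives.

96.0%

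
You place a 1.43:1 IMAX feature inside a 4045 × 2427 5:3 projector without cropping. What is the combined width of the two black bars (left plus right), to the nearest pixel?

1.43:1 IMAX (1.430) < 5:3 (1.667), so the feature fills the height.
The feature is 2427 × 1.430 ≈ 3470.61 px wide.
Black = 4045 − 3470.61 = 574.39 px.

574 px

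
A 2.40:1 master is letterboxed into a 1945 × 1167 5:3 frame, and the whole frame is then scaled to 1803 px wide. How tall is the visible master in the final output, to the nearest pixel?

Fitted into 1945×1167, the master spans the width; its height is 1945 / 2.400 ≈ 810.42 px.
The frame scales by 1803/1945 = 0.9270; 810.42 × 0.9270 ≈ 751.25 px.

751 px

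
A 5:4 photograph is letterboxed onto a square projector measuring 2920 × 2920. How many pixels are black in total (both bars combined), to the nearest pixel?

1705280 pixels

Since 1.250 > 1.000, the photograph is width-limited.
Content height = 2920 × 4/5 ≈ 2336.0000 px.
Black = 2920 − 2336.0000 = 584.0000 px.
Bar area = 584.0000 × 2920 ≈ 1705280 px.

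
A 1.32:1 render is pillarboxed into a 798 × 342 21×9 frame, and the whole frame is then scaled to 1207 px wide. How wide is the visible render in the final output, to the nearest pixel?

In the 798×342 frame the render fills the height: width = 342 × 1.320 ≈ 451.44 px.
Resizing to 1207 px wide multiplies everything by 1.5125: 451.44 → 682.82 px.

683 px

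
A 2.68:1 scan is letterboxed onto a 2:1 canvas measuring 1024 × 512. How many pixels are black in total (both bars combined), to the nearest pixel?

2.68:1 is wider than 2:1, so it spans the full width.
Content height = 1024 / 2.680 ≈ 382.0896 px.
Black = 512 − 382.0896 = 129.9104 px.
That's 129.9104 × 1024 ≈ 133028 black pixels.

133028 pixels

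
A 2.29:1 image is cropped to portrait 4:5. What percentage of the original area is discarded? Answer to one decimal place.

65.1%

The height stays; only width is cut (since portrait 4:5 is narrower than 2.29:1).
(0.800)/(2.290) ≈ 0.349 of the area survives, leaving 65.07% discarded.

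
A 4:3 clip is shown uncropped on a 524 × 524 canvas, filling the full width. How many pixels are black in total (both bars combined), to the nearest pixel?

68644 pixels

The clip is 524 × 3/4 ≈ 393.0000 px tall.
Black = 524 − 393.0000 = 131.0000 px.
Across the 524-px span: 131.0000 × 524 ≈ 68644 px.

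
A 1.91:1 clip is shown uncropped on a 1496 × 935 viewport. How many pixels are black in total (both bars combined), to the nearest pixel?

1.91:1 (1.910) > 16×10 (1.600), so the clip fills the width.
The clip is 1496 / 1.910 ≈ 783.2461 px tall.
Black = 935 − 783.2461 = 151.7539 px.
Across the 1496-px span: 151.7539 × 1496 ≈ 227024 px.

227024 pixels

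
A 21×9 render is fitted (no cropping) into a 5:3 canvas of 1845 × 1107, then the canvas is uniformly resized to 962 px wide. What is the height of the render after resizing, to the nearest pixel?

412 px

At 1845×1107 the render is width-limited, so height = 1845 × 9/21 ≈ 790.71 px.
Resizing to 962 px wide multiplies everything by 0.5214: 790.71 → 412.29 px.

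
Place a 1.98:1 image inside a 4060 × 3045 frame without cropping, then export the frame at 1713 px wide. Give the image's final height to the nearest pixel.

865 px

In the 4060×3045 frame the image fills the width: height = 4060 / 1.980 ≈ 2050.51 px.
Resizing to 1713 px wide multiplies everything by 0.4219: 2050.51 → 865.15 px.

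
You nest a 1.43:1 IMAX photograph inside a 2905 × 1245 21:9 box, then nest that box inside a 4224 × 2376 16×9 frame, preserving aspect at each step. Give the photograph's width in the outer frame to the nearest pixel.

2589 px

First fit — 1.43:1 IMAX into 2905×1245 spans the height: 1780.35 × 1245.00.
21:9 in 4224×2376: fills the width, so the intermediate becomes 4224.00 × 1810.29 — a scale of ×1.4540.
Applying the same ×1.4540: 1780.35 → 2588.71.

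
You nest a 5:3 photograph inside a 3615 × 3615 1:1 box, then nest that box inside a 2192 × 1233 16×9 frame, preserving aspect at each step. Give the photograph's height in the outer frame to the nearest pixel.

5:3 in 3615×3615: fills the width, so the photograph is 3615.00 × 2169.00.
Second fit — the 1:1 canvas into 2192×1233 spans the height: 1233.00 × 1233.00 (×0.3411 from 3615×3615).
Applying the same ×0.3411: 2169.00 → 739.80.

740 px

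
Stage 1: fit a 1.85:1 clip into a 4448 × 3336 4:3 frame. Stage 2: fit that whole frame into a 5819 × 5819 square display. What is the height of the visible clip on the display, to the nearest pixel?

3145 px

Inside the 4448×3336 canvas the clip is width-limited at 4448.00 × 2404.32.
The 4:3 canvas is width-limited in 5819×5819, giving 5819.00 × 4364.25; scale factor 1.3082.
So the clip's height is 2404.32 × 1.3082 ≈ 3145.41.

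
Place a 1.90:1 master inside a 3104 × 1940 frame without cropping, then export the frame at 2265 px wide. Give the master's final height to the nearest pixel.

1192 px

Fitted into 3104×1940, the master spans the width; its height is 3104 / 1.900 ≈ 1633.68 px.
The frame scales by 2265/3104 = 0.7297; 1633.68 × 0.7297 ≈ 1192.11 px.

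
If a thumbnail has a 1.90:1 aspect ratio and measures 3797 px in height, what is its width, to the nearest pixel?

Width = 3797 × 1.900 = 7214.30.

7214 px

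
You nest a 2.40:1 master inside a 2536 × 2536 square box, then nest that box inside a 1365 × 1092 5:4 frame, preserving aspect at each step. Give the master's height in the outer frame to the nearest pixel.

Inside the 2536×2536 canvas the master is width-limited at 2536.00 × 1056.67.
The square canvas is height-limited in 1365×1092, giving 1092.00 × 1092.00; scale factor 0.4306.
The master scales with it: height 1056.67 × 0.4306 ≈ 455.00.

455 px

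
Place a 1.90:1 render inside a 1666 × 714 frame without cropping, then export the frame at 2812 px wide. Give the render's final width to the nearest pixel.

2290 px

In the 1666×714 frame the render fills the height: width = 714 × 1.900 ≈ 1356.60 px.
Scaling 1666 → 2812 is ×1.6879, so the width becomes 1356.60 × 1.6879 ≈ 2289.77 px.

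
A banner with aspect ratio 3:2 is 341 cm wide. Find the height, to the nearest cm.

341 / 3 × 2 = 227.33.

227 cm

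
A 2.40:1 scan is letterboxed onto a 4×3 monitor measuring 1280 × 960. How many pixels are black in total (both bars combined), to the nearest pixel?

Since 2.400 > 1.333, the scan is width-limited.
Content height = 1280 / 2.400 ≈ 533.3333 px.
Black = 960 − 533.3333 = 426.6667 px.
Across the 1280-px span: 426.6667 × 1280 ≈ 546133 px.

546133 pixels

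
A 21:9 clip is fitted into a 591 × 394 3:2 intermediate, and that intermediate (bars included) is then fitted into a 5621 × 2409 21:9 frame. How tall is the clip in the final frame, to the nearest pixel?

First fit — 21:9 into 591×394 spans the width: 591.00 × 253.29.
Second fit — the 3:2 canvas into 5621×2409 spans the height: 3613.50 × 2409.00 (×6.1142 from 591×394).
Applying the same ×6.1142: 253.29 → 1548.64.

1549 px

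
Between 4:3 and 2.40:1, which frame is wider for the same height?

4:3 = 1.333 and 2.4; 2.4 > 1.333.

2.40:1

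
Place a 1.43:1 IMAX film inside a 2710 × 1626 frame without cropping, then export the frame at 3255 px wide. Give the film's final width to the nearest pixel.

2793 px

Fitted into 2710×1626, the film spans the height; its width is 1626 × 1.430 ≈ 2325.18 px.
The frame scales by 3255/2710 = 1.2011; 2325.18 × 1.2011 ≈ 2792.79 px.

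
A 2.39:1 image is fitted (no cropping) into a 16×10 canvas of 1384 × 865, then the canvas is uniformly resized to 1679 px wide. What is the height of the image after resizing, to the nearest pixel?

Fitted into 1384×865, the image spans the width; its height is 1384 / 2.390 ≈ 579.08 px.
Resizing to 1679 px wide multiplies everything by 1.2132: 579.08 → 702.51 px.

703 px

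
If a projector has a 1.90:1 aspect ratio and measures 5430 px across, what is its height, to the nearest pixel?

2858 px

5430 / 1.900 = 2857.89.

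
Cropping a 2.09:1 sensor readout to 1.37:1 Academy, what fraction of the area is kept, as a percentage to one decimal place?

The height stays; only width is cut (since 1.37:1 Academy is narrower than 2.09:1).
Area ratio = (1.370)/(2.090) = 65.55% retained.

65.6%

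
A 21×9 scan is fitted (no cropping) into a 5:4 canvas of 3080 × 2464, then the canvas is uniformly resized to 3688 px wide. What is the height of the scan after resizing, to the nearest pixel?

1581 px

Fitted into 3080×2464, the scan spans the width; its height is 3080 × 9/21 ≈ 1320.00 px.
Resizing to 3688 px wide multiplies everything by 1.1974: 1320.00 → 1580.57 px.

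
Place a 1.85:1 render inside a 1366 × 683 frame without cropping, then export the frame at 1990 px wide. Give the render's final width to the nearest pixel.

1841 px

Fitted into 1366×683, the render spans the height; its width is 683 × 1.850 ≈ 1263.55 px.
The frame scales by 1990/1366 = 1.4568; 1263.55 × 1.4568 ≈ 1840.75 px.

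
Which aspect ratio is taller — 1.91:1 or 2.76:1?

1.91 and 2.76; 2.76 > 1.91. The smaller width-to-height ratio is the taller frame.

1.91:1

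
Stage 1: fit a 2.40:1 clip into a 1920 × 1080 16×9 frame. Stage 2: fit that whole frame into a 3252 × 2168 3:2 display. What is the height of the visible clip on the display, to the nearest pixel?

Inside the 1920×1080 canvas the clip is width-limited at 1920.00 × 800.00.
Second fit — the 16×9 canvas into 3252×2168 spans the width: 3252.00 × 1829.25 (×1.6938 from 1920×1080).
So the clip's height is 800.00 × 1.6938 ≈ 1355.00.

1355 px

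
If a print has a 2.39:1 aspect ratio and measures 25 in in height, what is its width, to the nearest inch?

60 in

25 × 2.390 = 59.75.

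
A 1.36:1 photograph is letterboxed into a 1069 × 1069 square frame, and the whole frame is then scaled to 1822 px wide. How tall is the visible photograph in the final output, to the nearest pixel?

1340 px

In the 1069×1069 frame the photograph fills the width: height = 1069 / 1.360 ≈ 786.03 px.
Resizing to 1822 px wide multiplies everything by 1.7044: 786.03 → 1339.71 px.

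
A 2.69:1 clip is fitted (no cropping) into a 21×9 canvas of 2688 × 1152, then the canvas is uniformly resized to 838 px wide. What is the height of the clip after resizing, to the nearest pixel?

Fitted into 2688×1152, the clip spans the width; its height is 2688 / 2.690 ≈ 999.26 px.
Scaling 2688 → 838 is ×0.3118, so the height becomes 999.26 × 0.3118 ≈ 311.52 px.

312 px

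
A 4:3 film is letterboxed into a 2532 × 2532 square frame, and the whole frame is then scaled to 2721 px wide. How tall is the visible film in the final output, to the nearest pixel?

2041 px

At 2532×2532 the film is width-limited, so height = 2532 × 3/4 ≈ 1899.00 px.
The frame scales by 2721/2532 = 1.0746; 1899.00 × 1.0746 ≈ 2040.75 px.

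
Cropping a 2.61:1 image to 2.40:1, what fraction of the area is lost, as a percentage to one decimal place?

8.0%

2.40:1 is narrower than 2.61:1, so the crop keeps the full height and trims the width.
(2.400)/(2.610) ≈ 0.920 of the area survives, leaving 8.05% discarded.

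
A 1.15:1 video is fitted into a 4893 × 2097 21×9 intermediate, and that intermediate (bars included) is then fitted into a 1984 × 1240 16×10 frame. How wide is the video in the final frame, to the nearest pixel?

First fit — 1.15:1 into 4893×2097 spans the height: 2411.55 × 2097.00.
21×9 in 1984×1240: fills the width, so the intermediate becomes 1984.00 × 850.29 — a scale of ×0.4055.
Applying the same ×0.4055: 2411.55 → 977.83.

978 px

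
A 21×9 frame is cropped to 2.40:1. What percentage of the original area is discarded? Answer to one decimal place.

2.8%

Going from 21×9 to 2.40:1 means cutting height while keeping width.
(2.333)/(2.400) ≈ 0.972 of the area survives, leaving 2.78% discarded.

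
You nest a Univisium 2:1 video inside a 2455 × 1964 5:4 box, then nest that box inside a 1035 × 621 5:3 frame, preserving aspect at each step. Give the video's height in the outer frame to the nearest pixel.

388 px

Inside the 2455×1964 canvas the video is width-limited at 2455.00 × 1227.50.
5:4 in 1035×621: fills the height, so the intermediate becomes 776.25 × 621.00 — a scale of ×0.3162.
So the video's height is 1227.50 × 0.3162 ≈ 388.12.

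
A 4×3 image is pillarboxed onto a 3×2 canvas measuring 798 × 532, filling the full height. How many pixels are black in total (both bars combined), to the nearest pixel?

Content width = 532 × 4/3 ≈ 709.3333 px.
798 − 709.3333 = 88.6667 px of bars.
That's 88.6667 × 532 ≈ 47171 black pixels.

47171 pixels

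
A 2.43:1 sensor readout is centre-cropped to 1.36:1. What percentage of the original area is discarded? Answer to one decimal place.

44.0%

Going from 2.43:1 to 1.36:1 means cutting width while keeping height.
Fraction kept = (1.360)/(2.430) ≈ 55.97%, so 44.03% is lost.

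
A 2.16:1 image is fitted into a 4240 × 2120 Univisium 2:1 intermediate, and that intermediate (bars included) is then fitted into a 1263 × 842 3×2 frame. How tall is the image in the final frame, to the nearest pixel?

585 px

Inside the 4240×2120 canvas the image is width-limited at 4240.00 × 1962.96.
The Univisium 2:1 canvas is width-limited in 1263×842, giving 1263.00 × 631.50; scale factor 0.2979.
Applying the same ×0.2979: 1962.96 → 584.72.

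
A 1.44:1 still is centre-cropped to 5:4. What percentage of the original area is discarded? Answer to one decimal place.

The height stays; only width is cut (since 5:4 is narrower than 1.44:1).
Area ratio = (1.250)/(1.440) = 86.81%; the remaining 13.19% is cropped out.

13.2%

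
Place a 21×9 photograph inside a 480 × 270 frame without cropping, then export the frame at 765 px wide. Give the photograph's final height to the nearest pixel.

328 px

Fitted into 480×270, the photograph spans the width; its height is 480 × 9/21 ≈ 205.71 px.
The frame scales by 765/480 = 1.5938; 205.71 × 1.5938 ≈ 327.86 px.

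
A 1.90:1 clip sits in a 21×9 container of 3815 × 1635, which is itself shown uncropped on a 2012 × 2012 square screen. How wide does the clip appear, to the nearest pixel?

1638 px

First fit — 1.90:1 into 3815×1635 spans the height: 3106.50 × 1635.00.
The 21×9 canvas is width-limited in 2012×2012, giving 2012.00 × 862.29; scale factor 0.5274.
So the clip's width is 3106.50 × 0.5274 ≈ 1638.34.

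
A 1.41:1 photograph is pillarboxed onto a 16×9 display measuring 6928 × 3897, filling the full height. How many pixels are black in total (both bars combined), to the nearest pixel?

Content width = 3897 × 1.410 ≈ 5494.7700 px.
Leftover width: 6928 − 5494.7700 = 1433.2300 px.
Bar area = 1433.2300 × 3897 ≈ 5585297 px.

5585297 pixels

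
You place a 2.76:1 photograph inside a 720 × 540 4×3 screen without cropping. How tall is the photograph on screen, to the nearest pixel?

Since 2.760 > 1.333, the photograph is width-limited.
Content height = 720 / 2.760 ≈ 260.87 px.

261 px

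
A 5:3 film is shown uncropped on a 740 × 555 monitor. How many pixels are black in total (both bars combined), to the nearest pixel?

82140 pixels

5:3 is wider than 4:3, so it spans the full width.
Content height = 740 × 3/5 ≈ 444.0000 px.
Black = 555 − 444.0000 = 111.0000 px.
Across the 740-px span: 111.0000 × 740 ≈ 82140 px.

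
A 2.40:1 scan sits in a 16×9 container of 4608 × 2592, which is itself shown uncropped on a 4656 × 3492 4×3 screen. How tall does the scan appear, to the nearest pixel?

1940 px

2.40:1 in 4608×2592: fills the width, so the scan is 4608.00 × 1920.00.
16×9 in 4656×3492: fills the width, so the intermediate becomes 4656.00 × 2619.00 — a scale of ×1.0104.
The scan scales with it: height 1920.00 × 1.0104 ≈ 1940.00.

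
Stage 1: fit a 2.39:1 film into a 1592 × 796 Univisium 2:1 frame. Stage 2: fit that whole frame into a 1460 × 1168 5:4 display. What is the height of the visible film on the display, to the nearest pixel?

611 px

Inside the 1592×796 canvas the film is width-limited at 1592.00 × 666.11.
Univisium 2:1 in 1460×1168: fills the width, so the intermediate becomes 1460.00 × 730.00 — a scale of ×0.9171.
So the film's height is 666.11 × 0.9171 ≈ 610.88.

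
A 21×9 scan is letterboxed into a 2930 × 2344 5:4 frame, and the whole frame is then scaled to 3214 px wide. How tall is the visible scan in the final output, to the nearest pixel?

At 2930×2344 the scan is width-limited, so height = 2930 × 9/21 ≈ 1255.71 px.
Resizing to 3214 px wide multiplies everything by 1.0969: 1255.71 → 1377.43 px.

1377 px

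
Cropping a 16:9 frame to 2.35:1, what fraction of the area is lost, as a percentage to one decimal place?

24.3%

Going from 16:9 to 2.35:1 means cutting height while keeping width.
Fraction kept = (1.778)/(2.350) ≈ 75.65%, so 24.35% is lost.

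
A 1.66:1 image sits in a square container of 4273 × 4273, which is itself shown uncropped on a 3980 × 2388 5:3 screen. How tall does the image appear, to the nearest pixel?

1.66:1 in 4273×4273: fills the width, so the image is 4273.00 × 2574.10.
Second fit — the square canvas into 3980×2388 spans the height: 2388.00 × 2388.00 (×0.5589 from 4273×4273).
Applying the same ×0.5589: 2574.10 → 1438.55.

1439 px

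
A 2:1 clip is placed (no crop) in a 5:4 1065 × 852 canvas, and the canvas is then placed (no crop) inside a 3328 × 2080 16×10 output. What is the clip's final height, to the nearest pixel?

1300 px

Inside the 1065×852 canvas the clip is width-limited at 1065.00 × 532.50.
5:4 in 3328×2080: fills the height, so the intermediate becomes 2600.00 × 2080.00 — a scale of ×2.4413.
The clip scales with it: height 532.50 × 2.4413 ≈ 1300.00.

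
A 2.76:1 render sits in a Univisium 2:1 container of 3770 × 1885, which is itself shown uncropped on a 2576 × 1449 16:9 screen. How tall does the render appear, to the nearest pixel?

933 px

2.76:1 in 3770×1885: fills the width, so the render is 3770.00 × 1365.94.
Second fit — the Univisium 2:1 canvas into 2576×1449 spans the width: 2576.00 × 1288.00 (×0.6833 from 3770×1885).
Applying the same ×0.6833: 1365.94 → 933.33.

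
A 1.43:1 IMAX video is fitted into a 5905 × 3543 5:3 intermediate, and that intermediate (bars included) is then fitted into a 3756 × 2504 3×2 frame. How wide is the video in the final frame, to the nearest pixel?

3223 px

1.43:1 IMAX in 5905×3543: fills the height, so the video is 5066.49 × 3543.00.
5:3 in 3756×2504: fills the width, so the intermediate becomes 3756.00 × 2253.60 — a scale of ×0.6361.
The video scales with it: width 5066.49 × 0.6361 ≈ 3222.65.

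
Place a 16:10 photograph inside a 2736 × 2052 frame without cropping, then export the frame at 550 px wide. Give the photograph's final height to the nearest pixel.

344 px

At 2736×2052 the photograph is width-limited, so height = 2736 × 10/16 ≈ 1710.00 px.
Resizing to 550 px wide multiplies everything by 0.2010: 1710.00 → 343.75 px.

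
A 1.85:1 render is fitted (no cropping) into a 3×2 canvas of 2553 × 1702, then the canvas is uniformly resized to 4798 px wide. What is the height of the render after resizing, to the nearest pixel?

2594 px

In the 2553×1702 frame the render fills the width: height = 2553 / 1.850 ≈ 1380.00 px.
Resizing to 4798 px wide multiplies everything by 1.8794: 1380.00 → 2593.51 px.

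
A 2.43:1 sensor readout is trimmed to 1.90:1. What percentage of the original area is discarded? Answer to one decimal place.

21.8%

The height stays; only width is cut (since 1.90:1 is narrower than 2.43:1).
(1.900)/(2.430) ≈ 0.782 of the area survives, leaving 21.81% discarded.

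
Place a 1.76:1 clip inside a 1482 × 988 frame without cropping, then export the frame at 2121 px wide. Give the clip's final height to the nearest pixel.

Fitted into 1482×988, the clip spans the width; its height is 1482 / 1.760 ≈ 842.05 px.
Resizing to 2121 px wide multiplies everything by 1.4312: 842.05 → 1205.11 px.

1205 px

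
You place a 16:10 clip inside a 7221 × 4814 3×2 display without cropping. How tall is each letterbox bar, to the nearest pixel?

150 px

16:10 (1.600) > 3×2 (1.500), so the clip fills the width.
That makes the image 4513.12 px tall (7221 × 10/16).
Leftover height: 4814 − 4513.12 = 300.88 px → 150.44 each side.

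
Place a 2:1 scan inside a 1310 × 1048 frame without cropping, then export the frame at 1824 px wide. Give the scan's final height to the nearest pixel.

912 px

Fitted into 1310×1048, the scan spans the width; its height is 1310 × 1/2 ≈ 655.00 px.
Scaling 1310 → 1824 is ×1.3924, so the height becomes 655.00 × 1.3924 ≈ 912.00 px.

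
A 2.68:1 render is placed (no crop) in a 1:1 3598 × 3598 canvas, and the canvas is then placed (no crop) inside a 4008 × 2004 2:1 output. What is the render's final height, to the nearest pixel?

748 px

2.68:1 in 3598×3598: fills the width, so the render is 3598.00 × 1342.54.
The 1:1 canvas is height-limited in 4008×2004, giving 2004.00 × 2004.00; scale factor 0.5570.
So the render's height is 1342.54 × 0.5570 ≈ 747.76.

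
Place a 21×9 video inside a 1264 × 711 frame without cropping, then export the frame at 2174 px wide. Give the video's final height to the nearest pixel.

932 px

In the 1264×711 frame the video fills the width: height = 1264 × 9/21 ≈ 541.71 px.
The frame scales by 2174/1264 = 1.7199; 541.71 × 1.7199 ≈ 931.71 px.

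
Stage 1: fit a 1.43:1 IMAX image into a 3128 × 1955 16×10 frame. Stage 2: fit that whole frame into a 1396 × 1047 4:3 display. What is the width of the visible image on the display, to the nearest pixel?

1248 px

Inside the 3128×1955 canvas the image is height-limited at 2795.65 × 1955.00.
Second fit — the 16×10 canvas into 1396×1047 spans the width: 1396.00 × 872.50 (×0.4463 from 3128×1955).
So the image's width is 2795.65 × 0.4463 ≈ 1247.67.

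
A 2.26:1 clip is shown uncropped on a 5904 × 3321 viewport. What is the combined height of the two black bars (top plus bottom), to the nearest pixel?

709 px

2.26:1 (2.260) > 16:9 (1.778), so the clip fills the width.
Content height = 5904 / 2.260 ≈ 2612.39 px.
3321 − 2612.39 = 708.61 px of bars.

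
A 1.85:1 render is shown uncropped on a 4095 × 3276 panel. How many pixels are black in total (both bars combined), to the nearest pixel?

4350882 pixels

1.85:1 is wider than 5:4, so it spans the full width.
That makes the image 2213.5135 px tall (4095 / 1.850).
3276 − 2213.5135 = 1062.4865 px of bars.
That's 1062.4865 × 4095 ≈ 4350882 black pixels.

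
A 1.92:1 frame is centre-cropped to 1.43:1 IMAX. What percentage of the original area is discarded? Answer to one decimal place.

The height stays; only width is cut (since 1.43:1 IMAX is narrower than 1.92:1).
(1.430)/(1.920) ≈ 0.745 of the area survives, leaving 25.52% discarded.

25.5%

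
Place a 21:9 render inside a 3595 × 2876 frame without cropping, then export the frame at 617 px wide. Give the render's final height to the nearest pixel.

264 px

Fitted into 3595×2876, the render spans the width; its height is 3595 × 9/21 ≈ 1540.71 px.
Scaling 3595 → 617 is ×0.1716, so the height becomes 1540.71 × 0.1716 ≈ 264.43 px.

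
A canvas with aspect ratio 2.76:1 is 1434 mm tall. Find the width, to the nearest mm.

3958 mm

Width = 1434 × 2.760 = 3957.84.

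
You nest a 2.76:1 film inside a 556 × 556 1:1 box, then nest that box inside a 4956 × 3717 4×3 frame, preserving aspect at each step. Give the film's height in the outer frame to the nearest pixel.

2.76:1 in 556×556: fills the width, so the film is 556.00 × 201.45.
Second fit — the 1:1 canvas into 4956×3717 spans the height: 3717.00 × 3717.00 (×6.6853 from 556×556).
Applying the same ×6.6853: 201.45 → 1346.74.

1347 px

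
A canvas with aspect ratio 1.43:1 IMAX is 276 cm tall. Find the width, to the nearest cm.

At 1.43:1 IMAX, 276 × 1.430 ≈ 394.68.

395 cm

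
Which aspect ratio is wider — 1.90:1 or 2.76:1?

2.76:1

1.9 and 2.76; 2.76 > 1.9.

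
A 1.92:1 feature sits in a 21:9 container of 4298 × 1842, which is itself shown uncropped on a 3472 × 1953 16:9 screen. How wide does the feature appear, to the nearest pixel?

1.92:1 in 4298×1842: fills the height, so the feature is 3536.64 × 1842.00.
21:9 in 3472×1953: fills the width, so the intermediate becomes 3472.00 × 1488.00 — a scale of ×0.8078.
Applying the same ×0.8078: 3536.64 → 2856.96.

2857 px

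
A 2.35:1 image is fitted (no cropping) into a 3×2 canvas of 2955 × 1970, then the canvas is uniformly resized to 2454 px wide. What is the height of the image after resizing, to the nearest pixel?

Fitted into 2955×1970, the image spans the width; its height is 2955 / 2.350 ≈ 1257.45 px.
Resizing to 2454 px wide multiplies everything by 0.8305: 1257.45 → 1044.26 px.

1044 px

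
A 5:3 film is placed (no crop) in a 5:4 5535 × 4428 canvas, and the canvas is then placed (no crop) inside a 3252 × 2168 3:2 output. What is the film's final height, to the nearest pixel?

1626 px

First fit — 5:3 into 5535×4428 spans the width: 5535.00 × 3321.00.
The 5:4 canvas is height-limited in 3252×2168, giving 2710.00 × 2168.00; scale factor 0.4896.
Applying the same ×0.4896: 3321.00 → 1626.00.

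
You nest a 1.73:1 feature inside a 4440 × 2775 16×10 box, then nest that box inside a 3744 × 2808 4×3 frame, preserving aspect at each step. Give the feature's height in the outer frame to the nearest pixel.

2164 px

First fit — 1.73:1 into 4440×2775 spans the width: 4440.00 × 2566.47.
The 16×10 canvas is width-limited in 3744×2808, giving 3744.00 × 2340.00; scale factor 0.8432.
So the feature's height is 2566.47 × 0.8432 ≈ 2164.16.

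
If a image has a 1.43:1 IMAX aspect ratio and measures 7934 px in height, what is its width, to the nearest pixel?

11346 px

Width = 7934 × 1.430 = 11345.62.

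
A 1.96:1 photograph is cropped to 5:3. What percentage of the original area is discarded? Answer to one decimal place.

15.0%

Going from 1.96:1 to 5:3 means cutting width while keeping height.
Fraction kept = (1.667)/(1.960) ≈ 85.03%, so 14.97% is lost.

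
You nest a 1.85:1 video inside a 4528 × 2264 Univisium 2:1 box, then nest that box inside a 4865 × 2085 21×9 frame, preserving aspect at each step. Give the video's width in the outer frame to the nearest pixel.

3857 px

Inside the 4528×2264 canvas the video is height-limited at 4188.40 × 2264.00.
Univisium 2:1 in 4865×2085: fills the height, so the intermediate becomes 4170.00 × 2085.00 — a scale of ×0.9209.
The video scales with it: width 4188.40 × 0.9209 ≈ 3857.25.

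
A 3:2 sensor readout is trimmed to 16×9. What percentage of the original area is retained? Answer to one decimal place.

84.4%

16×9 is wider than 3:2, so the crop keeps the full width and trims the height.
(1.500)/(1.778) ≈ 0.844 of the area survives.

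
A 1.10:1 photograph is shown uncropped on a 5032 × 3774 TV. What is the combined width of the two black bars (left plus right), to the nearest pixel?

1.10:1 is narrower than 4×3, so it spans the full height.
Content width = 3774 × 1.100 ≈ 4151.40 px.
5032 − 4151.40 = 880.60 px of bars.

881 px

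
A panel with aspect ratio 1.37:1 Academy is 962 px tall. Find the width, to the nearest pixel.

1318 px

At 1.37:1 Academy, 962 × 1.370 ≈ 1317.94.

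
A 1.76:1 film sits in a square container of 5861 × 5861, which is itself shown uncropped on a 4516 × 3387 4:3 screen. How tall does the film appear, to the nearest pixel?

1924 px

First fit — 1.76:1 into 5861×5861 spans the width: 5861.00 × 3330.11.
The square canvas is height-limited in 4516×3387, giving 3387.00 × 3387.00; scale factor 0.5779.
So the film's height is 3330.11 × 0.5779 ≈ 1924.43.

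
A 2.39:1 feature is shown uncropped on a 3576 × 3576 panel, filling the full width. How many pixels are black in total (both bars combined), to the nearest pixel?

Content height = 3576 / 2.390 ≈ 1496.2343 px.
Black = 3576 − 1496.2343 = 2079.7657 px.
Bar area = 2079.7657 × 3576 ≈ 7437242 px.

7437242 pixels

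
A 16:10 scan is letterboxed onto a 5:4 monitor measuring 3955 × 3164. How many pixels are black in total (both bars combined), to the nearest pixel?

16:10 (1.600) > 5:4 (1.250), so the scan fills the width.
That makes the image 2471.8750 px tall (3955 × 10/16).
Leftover height: 3164 − 2471.8750 = 692.1250 px.
That's 692.1250 × 3955 ≈ 2737354 black pixels.

2737354 pixels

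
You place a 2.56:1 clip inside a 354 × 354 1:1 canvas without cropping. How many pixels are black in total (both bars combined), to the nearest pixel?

76364 pixels

2.56:1 (2.560) > 1:1 (1.000), so the clip fills the width.
Content height = 354 / 2.560 ≈ 138.2812 px.
354 − 138.2812 = 215.7188 px of bars.
Across the 354-px span: 215.7188 × 354 ≈ 76364 px.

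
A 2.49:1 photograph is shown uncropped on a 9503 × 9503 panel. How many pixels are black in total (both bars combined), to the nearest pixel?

2.49:1 is wider than square, so it spans the full width.
The photograph is 9503 / 2.490 ≈ 3816.4659 px tall.
Black = 9503 − 3816.4659 = 5686.5341 px.
That's 5686.5341 × 9503 ≈ 54039134 black pixels.

54039134 pixels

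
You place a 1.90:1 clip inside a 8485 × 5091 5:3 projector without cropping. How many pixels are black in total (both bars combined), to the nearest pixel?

5304911 pixels

1.90:1 (1.900) > 5:3 (1.667), so the clip fills the width.
Content height = 8485 / 1.900 ≈ 4465.7895 px.
5091 − 4465.7895 = 625.2105 px of bars.
Across the 8485-px span: 625.2105 × 8485 ≈ 5304911 px.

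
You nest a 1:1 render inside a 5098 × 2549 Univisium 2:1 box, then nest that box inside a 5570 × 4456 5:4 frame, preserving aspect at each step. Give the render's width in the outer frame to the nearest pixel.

1:1 in 5098×2549: fills the height, so the render is 2549.00 × 2549.00.
Univisium 2:1 in 5570×4456: fills the width, so the intermediate becomes 5570.00 × 2785.00 — a scale of ×1.0926.
Applying the same ×1.0926: 2549.00 → 2785.00.

2785 px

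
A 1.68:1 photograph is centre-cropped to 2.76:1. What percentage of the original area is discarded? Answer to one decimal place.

39.1%

Going from 1.68:1 to 2.76:1 means cutting height while keeping width.
Area ratio = (1.680)/(2.760) = 60.87%; the remaining 39.13% is cropped out.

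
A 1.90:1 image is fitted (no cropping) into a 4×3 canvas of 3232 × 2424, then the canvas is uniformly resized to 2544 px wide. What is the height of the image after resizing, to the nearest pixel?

1339 px

In the 3232×2424 frame the image fills the width: height = 3232 / 1.900 ≈ 1701.05 px.
The frame scales by 2544/3232 = 0.7871; 1701.05 × 0.7871 ≈ 1338.95 px.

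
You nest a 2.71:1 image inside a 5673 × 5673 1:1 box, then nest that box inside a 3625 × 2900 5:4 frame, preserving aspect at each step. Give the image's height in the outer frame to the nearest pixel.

1070 px

First fit — 2.71:1 into 5673×5673 spans the width: 5673.00 × 2093.36.
1:1 in 3625×2900: fills the height, so the intermediate becomes 2900.00 × 2900.00 — a scale of ×0.5112.
Applying the same ×0.5112: 2093.36 → 1070.11.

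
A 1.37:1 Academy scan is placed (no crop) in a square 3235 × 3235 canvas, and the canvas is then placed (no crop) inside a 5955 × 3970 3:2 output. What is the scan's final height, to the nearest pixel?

Inside the 3235×3235 canvas the scan is width-limited at 3235.00 × 2361.31.
The square canvas is height-limited in 5955×3970, giving 3970.00 × 3970.00; scale factor 1.2272.
Applying the same ×1.2272: 2361.31 → 2897.81.

2898 px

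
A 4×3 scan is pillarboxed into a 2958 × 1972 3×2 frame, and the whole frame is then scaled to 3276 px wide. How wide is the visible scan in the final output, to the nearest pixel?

Fitted into 2958×1972, the scan spans the height; its width is 1972 × 4/3 ≈ 2629.33 px.
Scaling 2958 → 3276 is ×1.1075, so the width becomes 2629.33 × 1.1075 ≈ 2912.00 px.

2912 px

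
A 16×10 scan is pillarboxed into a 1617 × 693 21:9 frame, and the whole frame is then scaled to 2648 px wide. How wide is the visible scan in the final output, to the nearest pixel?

In the 1617×693 frame the scan fills the height: width = 693 × 16/10 ≈ 1108.80 px.
Scaling 1617 → 2648 is ×1.6376, so the width becomes 1108.80 × 1.6376 ≈ 1815.77 px.

1816 px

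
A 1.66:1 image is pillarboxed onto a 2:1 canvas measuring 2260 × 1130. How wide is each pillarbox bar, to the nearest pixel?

192 px

Since 1.660 < 2.000, the image is height-limited.
That makes the image 1875.80 px wide (1130 × 1.660).
Black = 2260 − 1875.80 = 384.20 px, or 192.10 per bar.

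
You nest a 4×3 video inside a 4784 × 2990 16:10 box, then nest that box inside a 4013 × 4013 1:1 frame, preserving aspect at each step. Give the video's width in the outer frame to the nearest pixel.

3344 px

First fit — 4×3 into 4784×2990 spans the height: 3986.67 × 2990.00.
The 16:10 canvas is width-limited in 4013×4013, giving 4013.00 × 2508.12; scale factor 0.8388.
So the video's width is 3986.67 × 0.8388 ≈ 3344.17.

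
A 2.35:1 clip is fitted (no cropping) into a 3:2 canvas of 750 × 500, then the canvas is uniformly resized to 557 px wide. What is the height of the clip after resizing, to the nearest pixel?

237 px

At 750×500 the clip is width-limited, so height = 750 / 2.350 ≈ 319.15 px.
Resizing to 557 px wide multiplies everything by 0.7427: 319.15 → 237.02 px.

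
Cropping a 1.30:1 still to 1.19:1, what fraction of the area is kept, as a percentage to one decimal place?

91.5%

1.19:1 is narrower than 1.30:1, so the crop keeps the full height and trims the width.
Area ratio = (1.190)/(1.300) = 91.54% retained.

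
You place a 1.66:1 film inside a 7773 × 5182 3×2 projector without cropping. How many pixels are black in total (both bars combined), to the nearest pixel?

1.66:1 is wider than 3×2, so it spans the full width.
That makes the image 4682.5301 px tall (7773 / 1.660).
Leftover height: 5182 − 4682.5301 = 499.4699 px.
That's 499.4699 × 7773 ≈ 3882379 black pixels.

3882379 pixels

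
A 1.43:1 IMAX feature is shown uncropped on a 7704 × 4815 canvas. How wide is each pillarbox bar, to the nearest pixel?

Since 1.430 < 1.600, the feature is height-limited.
Content width = 4815 × 1.430 ≈ 6885.45 px.
Leftover width: 7704 − 6885.45 = 818.55 px → 409.27 each side.

409 px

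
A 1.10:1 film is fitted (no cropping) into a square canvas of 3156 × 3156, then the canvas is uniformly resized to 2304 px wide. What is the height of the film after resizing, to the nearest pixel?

2095 px

Fitted into 3156×3156, the film spans the width; its height is 3156 / 1.100 ≈ 2869.09 px.
The frame scales by 2304/3156 = 0.7300; 2869.09 × 0.7300 ≈ 2094.55 px.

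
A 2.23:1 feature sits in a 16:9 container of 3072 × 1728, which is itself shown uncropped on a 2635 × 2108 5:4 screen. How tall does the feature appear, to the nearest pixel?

1182 px

First fit — 2.23:1 into 3072×1728 spans the width: 3072.00 × 1377.58.
Second fit — the 16:9 canvas into 2635×2108 spans the width: 2635.00 × 1482.19 (×0.8577 from 3072×1728).
Applying the same ×0.8577: 1377.58 → 1181.61.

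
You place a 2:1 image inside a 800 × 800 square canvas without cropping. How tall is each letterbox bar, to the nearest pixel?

200 px

2:1 is wider than square, so it spans the full width.
The image is 800 × 1/2 ≈ 400.00 px tall.
Black = 800 − 400.00 = 400.00 px, or 200.00 per bar.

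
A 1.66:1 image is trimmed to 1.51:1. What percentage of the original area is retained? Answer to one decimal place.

91.0%

1.51:1 is narrower than 1.66:1, so the crop keeps the full height and trims the width.
Fraction kept = (1.510)/(1.660) ≈ 90.96%.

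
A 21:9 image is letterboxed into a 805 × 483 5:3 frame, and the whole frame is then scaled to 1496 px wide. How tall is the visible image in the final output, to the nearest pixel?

Fitted into 805×483, the image spans the width; its height is 805 × 9/21 ≈ 345.00 px.
Scaling 805 → 1496 is ×1.8584, so the height becomes 345.00 × 1.8584 ≈ 641.14 px.

641 px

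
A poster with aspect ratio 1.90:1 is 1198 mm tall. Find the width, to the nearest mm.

2276 mm

1198 × 1.900 = 2276.20.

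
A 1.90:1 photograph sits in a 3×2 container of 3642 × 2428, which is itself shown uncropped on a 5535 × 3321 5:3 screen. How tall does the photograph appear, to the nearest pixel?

First fit — 1.90:1 into 3642×2428 spans the width: 3642.00 × 1916.84.
Second fit — the 3×2 canvas into 5535×3321 spans the height: 4981.50 × 3321.00 (×1.3678 from 3642×2428).
Applying the same ×1.3678: 1916.84 → 2621.84.

2622 px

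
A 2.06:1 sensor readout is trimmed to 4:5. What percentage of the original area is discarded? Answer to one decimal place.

The height stays; only width is cut (since 4:5 is narrower than 2.06:1).
Area ratio = (0.800)/(2.060) = 38.83%; the remaining 61.17% is cropped out.

61.2%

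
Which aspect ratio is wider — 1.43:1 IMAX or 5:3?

1.43 and 5:3 = 1.667; 1.667 > 1.43.

5:3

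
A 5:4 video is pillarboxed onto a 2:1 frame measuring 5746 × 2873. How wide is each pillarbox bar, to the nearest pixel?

5:4 (1.250) < 2:1 (2.000), so the video fills the height.
That makes the image 3591.25 px wide (2873 × 5/4).
5746 − 3591.25 = 2154.75 px of bars (1077.38 each).

1077 px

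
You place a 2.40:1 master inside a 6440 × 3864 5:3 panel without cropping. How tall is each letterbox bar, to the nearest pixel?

590 px

2.40:1 (2.400) > 5:3 (1.667), so the master fills the width.
That makes the image 2683.33 px tall (6440 / 2.400).
3864 − 2683.33 = 1180.67 px of bars (590.33 each).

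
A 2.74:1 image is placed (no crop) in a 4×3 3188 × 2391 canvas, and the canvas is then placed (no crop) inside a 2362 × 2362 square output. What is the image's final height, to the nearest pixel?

Inside the 3188×2391 canvas the image is width-limited at 3188.00 × 1163.50.
4×3 in 2362×2362: fills the width, so the intermediate becomes 2362.00 × 1771.50 — a scale of ×0.7409.
So the image's height is 1163.50 × 0.7409 ≈ 862.04.

862 px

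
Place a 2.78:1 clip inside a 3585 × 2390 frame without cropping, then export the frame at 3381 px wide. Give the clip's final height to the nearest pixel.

Fitted into 3585×2390, the clip spans the width; its height is 3585 / 2.780 ≈ 1289.57 px.
The frame scales by 3381/3585 = 0.9431; 1289.57 × 0.9431 ≈ 1216.19 px.

1216 px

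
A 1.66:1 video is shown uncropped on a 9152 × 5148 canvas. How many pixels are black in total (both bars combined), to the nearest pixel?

Since 1.660 < 1.778, the video is height-limited.
That makes the image 8545.6800 px wide (5148 × 1.660).
9152 − 8545.6800 = 606.3200 px of bars.
That's 606.3200 × 5148 ≈ 3121335 black pixels.

3121335 pixels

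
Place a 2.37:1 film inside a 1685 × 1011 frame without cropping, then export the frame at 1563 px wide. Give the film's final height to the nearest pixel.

659 px

In the 1685×1011 frame the film fills the width: height = 1685 / 2.370 ≈ 710.97 px.
The frame scales by 1563/1685 = 0.9276; 710.97 × 0.9276 ≈ 659.49 px.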